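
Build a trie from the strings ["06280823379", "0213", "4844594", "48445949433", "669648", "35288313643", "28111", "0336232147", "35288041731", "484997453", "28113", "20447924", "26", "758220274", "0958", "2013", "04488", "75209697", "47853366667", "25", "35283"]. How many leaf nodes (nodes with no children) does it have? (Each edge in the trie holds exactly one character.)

20

Leaves are exactly the stored words that no other stored word extends.
Those words: "0213", "0336232147", "04488", "06280823379", "0958", "2013", "20447924", "25", "26", "28111", "28113", "35283", "35288041731", "35288313643", "47853366667", "48445949433", "484997453", "669648", "75209697", "758220274"
Leaf count: 20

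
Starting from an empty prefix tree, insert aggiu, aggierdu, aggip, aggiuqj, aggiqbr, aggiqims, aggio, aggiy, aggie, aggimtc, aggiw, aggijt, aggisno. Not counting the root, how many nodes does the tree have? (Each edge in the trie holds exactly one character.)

29

Insert word by word; a character creates a node only if that edge doesn't already exist:
  "aggiu" → 5 new (a, g, g, i, u)
  "aggierdu" → prefix "aggi" already present; 4 new (e, r, d, u)
  "aggip" → prefix "aggi" already present; 1 new (p)
  "aggiuqj" → prefix "aggiu" already present; 2 new (q, j)
  "aggiqbr" → prefix "aggi" already present; 3 new (q, b, r)
  "aggiqims" → prefix "aggiq" already present; 3 new (i, m, s)
  "aggio" → prefix "aggi" already present; 1 new (o)
  "aggiy" → prefix "aggi" already present; 1 new (y)
  "aggie" → prefix "aggie" already present; 0 new (none)
  "aggimtc" → prefix "aggi" already present; 3 new (m, t, c)
  "aggiw" → prefix "aggi" already present; 1 new (w)
  "aggijt" → prefix "aggi" already present; 2 new (j, t)
  "aggisno" → prefix "aggi" already present; 3 new (s, n, o)
Total nodes = 5 + 4 + 1 + 2 + 3 + 3 + 1 + 1 + 0 + 3 + 1 + 2 + 3 = 29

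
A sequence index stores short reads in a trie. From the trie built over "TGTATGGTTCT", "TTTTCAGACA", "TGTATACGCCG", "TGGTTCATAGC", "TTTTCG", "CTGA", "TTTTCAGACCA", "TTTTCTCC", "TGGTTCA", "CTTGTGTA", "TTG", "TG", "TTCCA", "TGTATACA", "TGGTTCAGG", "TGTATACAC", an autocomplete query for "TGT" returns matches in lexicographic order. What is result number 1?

TGTATACA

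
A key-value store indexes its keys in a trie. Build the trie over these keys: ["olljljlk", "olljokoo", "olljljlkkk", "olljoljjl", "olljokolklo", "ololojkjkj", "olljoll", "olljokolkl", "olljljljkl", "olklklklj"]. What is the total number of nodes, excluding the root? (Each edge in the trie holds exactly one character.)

41

Trace insertions, counting only characters that open a new branch:
  "olljljlk" → 8 new (o, l, l, j, l, j, l, k)
  "olljokoo" → prefix "ollj" already present; 4 new (o, k, o, o)
  "olljljlkkk" → prefix "olljljlk" already present; 2 new (k, k)
  "olljoljjl" → prefix "olljo" already present; 4 new (l, j, j, l)
  "olljokolklo" → prefix "olljoko" already present; 4 new (l, k, l, o)
  "ololojkjkj" → prefix "ol" already present; 8 new (o, l, o, j, k, j, k, j)
  "olljoll" → prefix "olljol" already present; 1 new (l)
  "olljokolkl" → prefix "olljokolkl" already present; 0 new (none)
  "olljljljkl" → prefix "olljljl" already present; 3 new (j, k, l)
  "olklklklj" → prefix "ol" already present; 7 new (k, l, k, l, k, l, j)
Total nodes = 8 + 4 + 2 + 4 + 4 + 8 + 1 + 0 + 3 + 7 = 41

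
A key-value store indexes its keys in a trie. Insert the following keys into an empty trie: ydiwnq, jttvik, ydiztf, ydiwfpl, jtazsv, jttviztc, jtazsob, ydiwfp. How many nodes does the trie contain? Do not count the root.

Count nodes per top-level branch (shared prefixes stored once):
  'j'-branch (jtazsob, jtazsv, jttvik, jttviztc): 15 nodes
  'y'-branch (ydiwfp, ydiwfpl, ydiwnq, ydiztf): 12 nodes
Sum: 27

27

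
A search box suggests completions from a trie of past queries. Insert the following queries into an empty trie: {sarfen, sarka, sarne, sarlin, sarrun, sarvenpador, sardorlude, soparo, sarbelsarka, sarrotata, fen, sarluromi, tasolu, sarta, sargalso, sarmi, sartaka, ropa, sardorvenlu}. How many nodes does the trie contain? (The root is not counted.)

83

For each word, the new-node count is its length minus the longest prefix already in the trie:
  "sarfen" → 6 new (s, a, r, f, e, n)
  "sarka" → prefix "sar" already present; 2 new (k, a)
  "sarne" → prefix "sar" already present; 2 new (n, e)
  "sarlin" → prefix "sar" already present; 3 new (l, i, n)
  "sarrun" → prefix "sar" already present; 3 new (r, u, n)
  "sarvenpador" → prefix "sar" already present; 8 new (v, e, n, p, a, d, o, r)
  "sardorlude" → prefix "sar" already present; 7 new (d, o, r, l, u, d, e)
  "soparo" → prefix "s" already present; 5 new (o, p, a, r, o)
  "sarbelsarka" → prefix "sar" already present; 8 new (b, e, l, s, a, r, k, a)
  "sarrotata" → prefix "sarr" already present; 5 new (o, t, a, t, a)
  "fen" → 3 new (f, e, n)
  "sarluromi" → prefix "sarl" already present; 5 new (u, r, o, m, i)
  "tasolu" → 6 new (t, a, s, o, l, u)
  "sarta" → prefix "sar" already present; 2 new (t, a)
  "sargalso" → prefix "sar" already present; 5 new (g, a, l, s, o)
  "sarmi" → prefix "sar" already present; 2 new (m, i)
  "sartaka" → prefix "sarta" already present; 2 new (k, a)
  "ropa" → 4 new (r, o, p, a)
  "sardorvenlu" → prefix "sardor" already present; 5 new (v, e, n, l, u)
Total nodes = 6 + 2 + 2 + 3 + 3 + 8 + 7 + 5 + 8 + 5 + 3 + 5 + 6 + 2 + 5 + 2 + 2 + 4 + 5 = 83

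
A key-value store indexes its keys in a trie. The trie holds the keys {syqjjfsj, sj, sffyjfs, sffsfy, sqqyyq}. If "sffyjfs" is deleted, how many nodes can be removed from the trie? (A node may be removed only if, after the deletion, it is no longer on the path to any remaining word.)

A node on "sffyjfs"'s path can go only if nothing else ends at it or branches off below it.
The suffix "yjfs" (4 nodes) is used only by "sffyjfs"; the node for "sff" still has the child "s", so pruning stops there.
Nodes removed: 4

4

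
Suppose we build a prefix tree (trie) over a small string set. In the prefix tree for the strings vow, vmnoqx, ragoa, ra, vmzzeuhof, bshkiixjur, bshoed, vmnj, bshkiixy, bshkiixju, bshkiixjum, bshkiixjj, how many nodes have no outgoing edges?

10

A leaf is a node with no children — equivalently, the end of a word that is not a proper prefix of any other stored word.
Those words: "bshkiixjj", "bshkiixjum", "bshkiixjur", "bshkiixy", "bshoed", "ragoa", "vmnj", "vmnoqx", "vmzzeuhof", "vow"
Leaf count: 10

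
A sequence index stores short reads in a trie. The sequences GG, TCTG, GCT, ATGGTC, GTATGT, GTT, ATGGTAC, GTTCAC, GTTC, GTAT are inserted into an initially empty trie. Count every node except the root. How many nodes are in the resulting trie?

Trace insertions, counting only characters that open a new branch:
  "GG" → 2 new (G, G)
  "TCTG" → 4 new (T, C, T, G)
  "GCT" → prefix "G" already present; 2 new (C, T)
  "ATGGTC" → 6 new (A, T, G, G, T, C)
  "GTATGT" → prefix "G" already present; 5 new (T, A, T, G, T)
  "GTT" → prefix "GT" already present; 1 new (T)
  "ATGGTAC" → prefix "ATGGT" already present; 2 new (A, C)
  "GTTCAC" → prefix "GTT" already present; 3 new (C, A, C)
  "GTTC" → prefix "GTTC" already present; 0 new (none)
  "GTAT" → prefix "GTAT" already present; 0 new (none)
Total nodes = 2 + 4 + 2 + 6 + 5 + 1 + 2 + 3 + 0 + 0 = 25

25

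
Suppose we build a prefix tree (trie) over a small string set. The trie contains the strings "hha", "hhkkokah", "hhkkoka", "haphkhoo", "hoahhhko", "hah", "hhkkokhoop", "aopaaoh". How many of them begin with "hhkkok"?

Walk to "hhkkok"; the words in its subtree are exactly those with that prefix.
Words under "hhkkok": hhkkoka, hhkkokah, hhkkokhoop
Count: 3

3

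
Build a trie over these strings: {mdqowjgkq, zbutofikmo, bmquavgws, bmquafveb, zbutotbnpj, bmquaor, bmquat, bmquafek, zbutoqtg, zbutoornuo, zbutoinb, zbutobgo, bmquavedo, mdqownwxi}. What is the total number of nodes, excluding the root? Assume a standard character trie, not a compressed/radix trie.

Trace insertions, counting only characters that open a new branch:
  "mdqowjgkq" → 9 new (m, d, q, o, w, j, g, k, q)
  "zbutofikmo" → 10 new (z, b, u, t, o, f, i, k, m, o)
  "bmquavgws" → 9 new (b, m, q, u, a, v, g, w, s)
  "bmquafveb" → prefix "bmqua" already present; 4 new (f, v, e, b)
  "zbutotbnpj" → prefix "zbuto" already present; 5 new (t, b, n, p, j)
  "bmquaor" → prefix "bmqua" already present; 2 new (o, r)
  "bmquat" → prefix "bmqua" already present; 1 new (t)
  "bmquafek" → prefix "bmquaf" already present; 2 new (e, k)
  "zbutoqtg" → prefix "zbuto" already present; 3 new (q, t, g)
  "zbutoornuo" → prefix "zbuto" already present; 5 new (o, r, n, u, o)
  "zbutoinb" → prefix "zbuto" already present; 3 new (i, n, b)
  "zbutobgo" → prefix "zbuto" already present; 3 new (b, g, o)
  "bmquavedo" → prefix "bmquav" already present; 3 new (e, d, o)
  "mdqownwxi" → prefix "mdqow" already present; 4 new (n, w, x, i)
Total nodes = 9 + 10 + 9 + 4 + 5 + 2 + 1 + 2 + 3 + 5 + 3 + 3 + 3 + 4 = 63

63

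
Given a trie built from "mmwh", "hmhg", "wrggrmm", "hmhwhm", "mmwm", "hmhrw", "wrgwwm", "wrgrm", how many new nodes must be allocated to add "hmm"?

1

"hm" is already a path in the trie; the remaining "m" must be added.
So 3 − 2 = 1 new nodes.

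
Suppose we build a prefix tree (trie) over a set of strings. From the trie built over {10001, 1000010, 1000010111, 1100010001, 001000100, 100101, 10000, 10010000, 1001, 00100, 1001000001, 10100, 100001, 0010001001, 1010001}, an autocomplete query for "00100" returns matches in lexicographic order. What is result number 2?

001000100

Words with prefix "00100", in lexicographic order: "00100", "001000100", "0010001001"
The 2nd is 001000100.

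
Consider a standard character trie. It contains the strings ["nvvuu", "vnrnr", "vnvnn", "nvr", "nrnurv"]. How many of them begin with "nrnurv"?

Walk to "nrnurv"; the words in its subtree are exactly those with that prefix.
Matches: "nrnurv"
Count: 1

1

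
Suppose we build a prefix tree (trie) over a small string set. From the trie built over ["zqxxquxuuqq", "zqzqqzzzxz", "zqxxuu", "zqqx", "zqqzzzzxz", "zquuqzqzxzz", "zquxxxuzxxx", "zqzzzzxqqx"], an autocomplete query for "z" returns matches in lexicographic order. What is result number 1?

Words with prefix "z", in lexicographic order: "zqqx", "zqqzzzzxz", "zquuqzqzxzz", "zquxxxuzxxx", "zqxxquxuuqq", "zqxxuu", "zqzqqzzzxz", "zqzzzzxqqx"
Position 1: zqqx

zqqx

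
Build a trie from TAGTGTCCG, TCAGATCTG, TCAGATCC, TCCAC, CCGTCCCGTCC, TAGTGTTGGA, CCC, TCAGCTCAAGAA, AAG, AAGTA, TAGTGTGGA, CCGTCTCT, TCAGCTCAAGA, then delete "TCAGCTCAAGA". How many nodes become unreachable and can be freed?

A node on "TCAGCTCAAGA"'s path can go only if nothing else ends at it or branches off below it.
Every node on "TCAGCTCAAGA" is still needed (e.g. by "TCAGCTCAAGAA"), so nothing is freed.
Nodes removed: 0

0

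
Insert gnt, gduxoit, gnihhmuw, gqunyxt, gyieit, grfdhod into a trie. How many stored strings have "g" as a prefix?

6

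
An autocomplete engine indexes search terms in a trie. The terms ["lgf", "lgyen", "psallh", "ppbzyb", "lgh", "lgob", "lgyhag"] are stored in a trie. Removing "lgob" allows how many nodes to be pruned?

2

A node on "lgob"'s path can go only if nothing else ends at it or branches off below it.
The suffix "ob" (2 nodes) is used only by "lgob"; the node for "lg" still has the child "f", so pruning stops there.
Nodes removed: 2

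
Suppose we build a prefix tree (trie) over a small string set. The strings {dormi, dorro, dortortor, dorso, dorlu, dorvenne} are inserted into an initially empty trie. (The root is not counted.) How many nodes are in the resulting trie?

22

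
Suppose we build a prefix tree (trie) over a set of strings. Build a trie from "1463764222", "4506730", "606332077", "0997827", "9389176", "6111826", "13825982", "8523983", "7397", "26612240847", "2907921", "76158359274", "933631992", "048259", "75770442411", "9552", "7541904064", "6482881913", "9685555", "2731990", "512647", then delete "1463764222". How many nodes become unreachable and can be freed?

9

After clearing the end-marker at "1463764222", prune upward until reaching a node still needed by another word.
The suffix "463764222" (9 nodes) is used only by "1463764222"; the node for "1" still has the child "3", so pruning stops there.
Nodes removed: 9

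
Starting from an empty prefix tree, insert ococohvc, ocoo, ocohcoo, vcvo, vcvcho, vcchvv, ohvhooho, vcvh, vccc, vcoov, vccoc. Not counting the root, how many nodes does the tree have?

38

Count nodes per top-level branch (shared prefixes stored once):
  'o'-branch (ococohvc, ocohcoo, ocoo, ohvhooho): 20 nodes
  'v'-branch (vccc, vcchvv, vccoc, vcoov, vcvcho, vcvh, vcvo): 18 nodes
Sum: 38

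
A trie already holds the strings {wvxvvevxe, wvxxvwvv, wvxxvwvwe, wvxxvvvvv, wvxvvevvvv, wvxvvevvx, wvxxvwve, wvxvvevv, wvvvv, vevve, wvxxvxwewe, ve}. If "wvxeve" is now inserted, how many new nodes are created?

3

Walking "wvxeve" from the root, the first 3 characters ("wvx") follow existing edges; "e" is the first miss.
New nodes needed: |"wvxeve"| − 3 = 6 − 3 = 3.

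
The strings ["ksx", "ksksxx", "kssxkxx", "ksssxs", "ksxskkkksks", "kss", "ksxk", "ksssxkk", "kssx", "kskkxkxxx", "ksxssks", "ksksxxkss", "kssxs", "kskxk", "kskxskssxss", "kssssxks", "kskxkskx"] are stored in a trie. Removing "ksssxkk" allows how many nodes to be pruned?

A node on "ksssxkk"'s path can go only if nothing else ends at it or branches off below it.
The suffix "kk" (2 nodes) is used only by "ksssxkk"; the node for "ksssx" still has the child "s", so pruning stops there.
Nodes removed: 2

2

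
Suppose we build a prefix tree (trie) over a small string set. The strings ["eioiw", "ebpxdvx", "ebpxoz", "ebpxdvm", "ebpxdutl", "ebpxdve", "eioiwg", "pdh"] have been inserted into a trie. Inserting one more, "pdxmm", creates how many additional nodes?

3

"pd" is already a path in the trie; the remaining "xmm" must be added.
So 5 − 2 = 3 new nodes.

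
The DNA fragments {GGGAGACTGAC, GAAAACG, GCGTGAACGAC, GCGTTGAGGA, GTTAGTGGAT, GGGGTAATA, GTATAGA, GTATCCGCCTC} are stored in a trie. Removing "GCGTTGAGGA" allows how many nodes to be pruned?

6

Walk "GCGTTGAGGA" from the leaf back toward the root, removing each node that no remaining word uses.
The suffix "TGAGGA" (6 nodes) is used only by "GCGTTGAGGA"; the node for "GCGT" still has the child "G", so pruning stops there.
Nodes removed: 6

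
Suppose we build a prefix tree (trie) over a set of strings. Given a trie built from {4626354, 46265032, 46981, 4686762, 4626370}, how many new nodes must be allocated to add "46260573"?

Walking "46260573" from the root, the first 4 characters ("4626") follow existing edges; "0" is the first miss.
So 8 − 4 = 4 new nodes.

4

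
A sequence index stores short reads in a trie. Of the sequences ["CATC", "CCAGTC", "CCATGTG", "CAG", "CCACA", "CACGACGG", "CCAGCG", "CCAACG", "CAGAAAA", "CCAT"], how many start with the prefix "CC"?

6

Walk to "CC"; the words in its subtree are exactly those with that prefix.
Words under "CC": CCAACG, CCACA, CCAGCG, CCAGTC, CCAT, CCATGTG
Count: 6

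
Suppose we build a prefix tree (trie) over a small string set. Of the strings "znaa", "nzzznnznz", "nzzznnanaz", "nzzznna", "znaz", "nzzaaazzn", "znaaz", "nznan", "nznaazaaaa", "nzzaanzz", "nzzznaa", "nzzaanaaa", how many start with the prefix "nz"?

Walk to "nz"; the words in its subtree are exactly those with that prefix.
Words under "nz": nznaazaaaa, nznan, nzzaaazzn, nzzaanaaa, nzzaanzz, nzzznaa, nzzznna, nzzznnanaz, nzzznnznz
Count: 9

9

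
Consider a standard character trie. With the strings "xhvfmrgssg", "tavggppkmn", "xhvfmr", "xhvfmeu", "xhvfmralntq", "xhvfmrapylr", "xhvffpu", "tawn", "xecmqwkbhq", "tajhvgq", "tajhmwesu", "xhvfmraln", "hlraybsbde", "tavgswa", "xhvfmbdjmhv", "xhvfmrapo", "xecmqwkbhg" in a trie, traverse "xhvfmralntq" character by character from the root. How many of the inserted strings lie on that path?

3

Walk "xhvfmralntq" from the root; an end-of-word marker is hit whenever a stored word is a prefix of "xhvfmralntq".
Prefixes of the query that are stored words: "xhvfmr", "xhvfmraln", "xhvfmralntq"
Count: 3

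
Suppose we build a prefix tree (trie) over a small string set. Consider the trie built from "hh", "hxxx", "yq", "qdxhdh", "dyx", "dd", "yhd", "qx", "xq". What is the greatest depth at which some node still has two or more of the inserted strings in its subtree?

Equivalently: take the maximum, over all pairs, of their longest common prefix length.
"dd" and "dyx" agree on "d" (1 characters) before diverging; nothing deeper is shared.
Longest shared-prefix length: 1

1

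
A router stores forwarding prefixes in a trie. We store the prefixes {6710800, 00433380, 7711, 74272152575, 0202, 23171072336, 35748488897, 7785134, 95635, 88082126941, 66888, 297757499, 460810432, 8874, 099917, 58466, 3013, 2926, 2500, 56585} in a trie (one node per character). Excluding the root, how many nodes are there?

Count nodes per top-level branch (shared prefixes stored once):
  '0'-branch (00433380, 0202, 099917): 16 nodes
  '2'-branch (23171072336, 2500, 2926, 297757499): 24 nodes
  '3'-branch (3013, 35748488897): 14 nodes
  '4'-branch (460810432): 9 nodes
  '5'-branch (56585, 58466): 9 nodes
  '6'-branch (66888, 6710800): 11 nodes
  '7'-branch (74272152575, 7711, 7785134): 19 nodes
  '8'-branch (88082126941, 8874): 13 nodes
  '9'-branch (95635): 5 nodes
Sum: 120

120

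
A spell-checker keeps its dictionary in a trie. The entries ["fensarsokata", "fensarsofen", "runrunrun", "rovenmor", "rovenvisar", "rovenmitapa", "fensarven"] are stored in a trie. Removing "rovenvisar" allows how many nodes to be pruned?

A node on "rovenvisar"'s path can go only if nothing else ends at it or branches off below it.
The suffix "visar" (5 nodes) is used only by "rovenvisar"; the node for "roven" still has the child "m", so pruning stops there.
Nodes removed: 5

5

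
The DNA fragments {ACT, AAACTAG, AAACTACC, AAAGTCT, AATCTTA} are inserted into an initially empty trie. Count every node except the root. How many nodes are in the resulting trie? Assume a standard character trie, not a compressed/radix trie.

20

Trace insertions, counting only characters that open a new branch:
  "ACT" → 3 new (A, C, T)
  "AAACTAG" → prefix "A" already present; 6 new (A, A, C, T, A, G)
  "AAACTACC" → prefix "AAACTA" already present; 2 new (C, C)
  "AAAGTCT" → prefix "AAA" already present; 4 new (G, T, C, T)
  "AATCTTA" → prefix "AA" already present; 5 new (T, C, T, T, A)
Total nodes = 3 + 6 + 2 + 4 + 5 = 20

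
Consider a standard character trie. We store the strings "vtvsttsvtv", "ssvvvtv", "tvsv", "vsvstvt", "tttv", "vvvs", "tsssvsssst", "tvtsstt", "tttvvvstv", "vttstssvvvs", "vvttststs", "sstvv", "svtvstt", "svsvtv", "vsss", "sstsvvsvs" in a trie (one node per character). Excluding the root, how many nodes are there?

89

Trace insertions, counting only characters that open a new branch:
  "vtvsttsvtv" → 10 new (v, t, v, s, t, t, s, v, t, v)
  "ssvvvtv" → 7 new (s, s, v, v, v, t, v)
  "tvsv" → 4 new (t, v, s, v)
  "vsvstvt" → prefix "v" already present; 6 new (s, v, s, t, v, t)
  "tttv" → prefix "t" already present; 3 new (t, t, v)
  "vvvs" → prefix "v" already present; 3 new (v, v, s)
  "tsssvsssst" → prefix "t" already present; 9 new (s, s, s, v, s, s, s, s, t)
  "tvtsstt" → prefix "tv" already present; 5 new (t, s, s, t, t)
  "tttvvvstv" → prefix "tttv" already present; 5 new (v, v, s, t, v)
  "vttstssvvvs" → prefix "vt" already present; 9 new (t, s, t, s, s, v, v, v, s)
  "vvttststs" → prefix "vv" already present; 7 new (t, t, s, t, s, t, s)
  "sstvv" → prefix "ss" already present; 3 new (t, v, v)
  "svtvstt" → prefix "s" already present; 6 new (v, t, v, s, t, t)
  "svsvtv" → prefix "sv" already present; 4 new (s, v, t, v)
  "vsss" → prefix "vs" already present; 2 new (s, s)
  "sstsvvsvs" → prefix "sst" already present; 6 new (s, v, v, s, v, s)
Total nodes = 10 + 7 + 4 + 6 + 3 + 3 + 9 + 5 + 5 + 9 + 7 + 3 + 6 + 4 + 2 + 6 = 89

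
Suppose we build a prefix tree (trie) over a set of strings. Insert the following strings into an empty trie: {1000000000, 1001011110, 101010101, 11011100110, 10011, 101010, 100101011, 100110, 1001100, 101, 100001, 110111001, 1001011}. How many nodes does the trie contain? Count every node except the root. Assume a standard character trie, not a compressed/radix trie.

41

Count nodes per top-level branch (shared prefixes stored once):
  '1'-branch (1000000000, 100001, 100101011, 1001011, 1001011110, 10011, 100110, 1001100, 101, 101010, 101010101, 110111001, 11011100110): 41 nodes
Sum: 41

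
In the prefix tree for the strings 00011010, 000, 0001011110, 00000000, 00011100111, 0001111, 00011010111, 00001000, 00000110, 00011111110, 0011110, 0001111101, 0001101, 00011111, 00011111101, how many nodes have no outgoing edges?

10

Leaves are exactly the stored words that no other stored word extends.
Those words: "00000000", "00000110", "00001000", "0001011110", "00011010111", "00011100111", "0001111101", "00011111101", "00011111110", "0011110"
Leaf count: 10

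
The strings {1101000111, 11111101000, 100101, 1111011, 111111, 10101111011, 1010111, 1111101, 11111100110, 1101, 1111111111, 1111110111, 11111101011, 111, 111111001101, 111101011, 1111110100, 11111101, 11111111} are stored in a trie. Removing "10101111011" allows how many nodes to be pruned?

4

A node on "10101111011"'s path can go only if nothing else ends at it or branches off below it.
The suffix "1011" (4 nodes) is used only by "10101111011"; "1010111" is itself a stored word, so pruning stops there.
Nodes removed: 4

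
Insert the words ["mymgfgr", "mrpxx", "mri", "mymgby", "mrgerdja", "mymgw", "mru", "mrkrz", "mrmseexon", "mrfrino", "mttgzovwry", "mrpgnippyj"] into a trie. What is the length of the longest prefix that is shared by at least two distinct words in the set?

4

The deepest shared node is where two words last agree before diverging.
e.g. "mymgby" and "mymgfgr" share the prefix "mymg" of length 4; no pair shares a longer one.
Longest shared-prefix length: 4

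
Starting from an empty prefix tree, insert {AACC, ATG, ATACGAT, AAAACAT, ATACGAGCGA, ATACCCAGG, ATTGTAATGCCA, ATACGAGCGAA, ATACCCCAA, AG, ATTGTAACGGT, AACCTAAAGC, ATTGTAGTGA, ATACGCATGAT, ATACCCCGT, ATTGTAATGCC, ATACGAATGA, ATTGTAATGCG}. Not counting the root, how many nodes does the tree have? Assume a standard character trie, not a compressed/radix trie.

67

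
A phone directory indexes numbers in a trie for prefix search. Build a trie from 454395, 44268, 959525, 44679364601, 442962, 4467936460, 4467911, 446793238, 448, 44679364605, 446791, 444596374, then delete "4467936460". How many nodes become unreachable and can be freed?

A node on "4467936460"'s path can go only if nothing else ends at it or branches off below it.
Every node on "4467936460" is still needed (e.g. by "44679364601"), so nothing is freed.
Nodes removed: 0

0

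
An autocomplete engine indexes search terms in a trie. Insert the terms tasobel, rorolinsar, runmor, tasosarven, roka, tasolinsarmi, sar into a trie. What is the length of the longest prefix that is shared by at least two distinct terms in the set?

Look for the deepest trie node that still has at least two words in its subtree.
"tasobel" and "tasolinsarmi" agree on "taso" (4 characters) before diverging; nothing deeper is shared.
Longest shared-prefix length: 4

4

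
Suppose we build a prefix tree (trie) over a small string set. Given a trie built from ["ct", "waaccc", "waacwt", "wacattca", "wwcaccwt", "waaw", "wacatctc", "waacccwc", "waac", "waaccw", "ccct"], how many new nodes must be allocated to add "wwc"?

"wwc" is already a full path in the trie; only an end-marker is added.
No new nodes are needed: 0.

0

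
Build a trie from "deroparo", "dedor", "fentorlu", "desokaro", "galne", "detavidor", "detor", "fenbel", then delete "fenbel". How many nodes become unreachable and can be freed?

After clearing the end-marker at "fenbel", prune upward until reaching a node still needed by another word.
The suffix "bel" (3 nodes) is used only by "fenbel"; the node for "fen" still has the child "t", so pruning stops there.
Nodes removed: 3

3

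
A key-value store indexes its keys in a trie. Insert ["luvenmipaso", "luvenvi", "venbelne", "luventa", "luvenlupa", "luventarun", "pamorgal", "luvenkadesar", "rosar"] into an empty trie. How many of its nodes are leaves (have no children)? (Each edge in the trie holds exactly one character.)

Leaves are exactly the stored words that no other stored word extends.
Those words: "luvenkadesar", "luvenlupa", "luvenmipaso", "luventarun", "luvenvi", "pamorgal", "rosar", "venbelne"
Leaf count: 8

8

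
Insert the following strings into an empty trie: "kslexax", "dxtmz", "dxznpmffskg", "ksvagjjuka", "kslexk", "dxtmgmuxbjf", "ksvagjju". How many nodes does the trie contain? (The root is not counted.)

37

Insert word by word; a character creates a node only if that edge doesn't already exist:
  "kslexax" → 7 new (k, s, l, e, x, a, x)
  "dxtmz" → 5 new (d, x, t, m, z)
  "dxznpmffskg" → prefix "dx" already present; 9 new (z, n, p, m, f, f, s, k, g)
  "ksvagjjuka" → prefix "ks" already present; 8 new (v, a, g, j, j, u, k, a)
  "kslexk" → prefix "kslex" already present; 1 new (k)
  "dxtmgmuxbjf" → prefix "dxtm" already present; 7 new (g, m, u, x, b, j, f)
  "ksvagjju" → prefix "ksvagjju" already present; 0 new (none)
Total nodes = 7 + 5 + 9 + 8 + 1 + 7 + 0 = 37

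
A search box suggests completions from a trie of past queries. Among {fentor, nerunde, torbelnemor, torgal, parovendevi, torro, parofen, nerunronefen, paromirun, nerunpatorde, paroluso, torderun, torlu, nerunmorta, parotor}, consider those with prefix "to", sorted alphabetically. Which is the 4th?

Words with prefix "to", in lexicographic order: "torbelnemor", "torderun", "torgal", "torlu", "torro"
Position 4: torlu

torlu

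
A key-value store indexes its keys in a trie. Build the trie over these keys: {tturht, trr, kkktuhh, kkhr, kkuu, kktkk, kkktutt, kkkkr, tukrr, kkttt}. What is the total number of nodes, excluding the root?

For each word, the new-node count is its length minus the longest prefix already in the trie:
  "tturht" → 6 new (t, t, u, r, h, t)
  "trr" → prefix "t" already present; 2 new (r, r)
  "kkktuhh" → 7 new (k, k, k, t, u, h, h)
  "kkhr" → prefix "kk" already present; 2 new (h, r)
  "kkuu" → prefix "kk" already present; 2 new (u, u)
  "kktkk" → prefix "kk" already present; 3 new (t, k, k)
  "kkktutt" → prefix "kkktu" already present; 2 new (t, t)
  "kkkkr" → prefix "kkk" already present; 2 new (k, r)
  "tukrr" → prefix "t" already present; 4 new (u, k, r, r)
  "kkttt" → prefix "kkt" already present; 2 new (t, t)
Total nodes = 6 + 2 + 7 + 2 + 2 + 3 + 2 + 2 + 4 + 2 = 32

32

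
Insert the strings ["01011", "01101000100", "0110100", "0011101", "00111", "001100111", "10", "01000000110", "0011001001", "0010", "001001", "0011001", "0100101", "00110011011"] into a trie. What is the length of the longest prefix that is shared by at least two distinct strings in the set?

Look for the deepest trie node that still has at least two words in its subtree.
"00110011011" and "001100111" agree on "00110011" (8 characters) before diverging; nothing deeper is shared.
Longest shared-prefix length: 8

8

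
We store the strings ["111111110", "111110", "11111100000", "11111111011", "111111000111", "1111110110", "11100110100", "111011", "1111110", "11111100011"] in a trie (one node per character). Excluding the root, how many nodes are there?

Insert word by word; a character creates a node only if that edge doesn't already exist:
  "111111110" → 9 new (1, 1, 1, 1, 1, 1, 1, 1, 0)
  "111110" → prefix "11111" already present; 1 new (0)
  "11111100000" → prefix "111111" already present; 5 new (0, 0, 0, 0, 0)
  "11111111011" → prefix "111111110" already present; 2 new (1, 1)
  "111111000111" → prefix "111111000" already present; 3 new (1, 1, 1)
  "1111110110" → prefix "1111110" already present; 3 new (1, 1, 0)
  "11100110100" → prefix "111" already present; 8 new (0, 0, 1, 1, 0, 1, 0, 0)
  "111011" → prefix "1110" already present; 2 new (1, 1)
  "1111110" → prefix "1111110" already present; 0 new (none)
  "11111100011" → prefix "11111100011" already present; 0 new (none)
Total nodes = 9 + 1 + 5 + 2 + 3 + 3 + 8 + 2 + 0 + 0 = 33

33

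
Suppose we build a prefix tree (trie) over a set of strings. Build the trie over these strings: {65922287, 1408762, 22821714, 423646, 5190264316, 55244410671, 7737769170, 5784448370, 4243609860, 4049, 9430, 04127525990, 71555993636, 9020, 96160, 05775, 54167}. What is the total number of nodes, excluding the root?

Trace insertions, counting only characters that open a new branch:
  "65922287" → 8 new (6, 5, 9, 2, 2, 2, 8, 7)
  "1408762" → 7 new (1, 4, 0, 8, 7, 6, 2)
  "22821714" → 8 new (2, 2, 8, 2, 1, 7, 1, 4)
  "423646" → 6 new (4, 2, 3, 6, 4, 6)
  "5190264316" → 10 new (5, 1, 9, 0, 2, 6, 4, 3, 1, 6)
  "55244410671" → prefix "5" already present; 10 new (5, 2, 4, 4, 4, 1, 0, 6, 7, 1)
  "7737769170" → 10 new (7, 7, 3, 7, 7, 6, 9, 1, 7, 0)
  "5784448370" → prefix "5" already present; 9 new (7, 8, 4, 4, 4, 8, 3, 7, 0)
  "4243609860" → prefix "42" already present; 8 new (4, 3, 6, 0, 9, 8, 6, 0)
  "4049" → prefix "4" already present; 3 new (0, 4, 9)
  "9430" → 4 new (9, 4, 3, 0)
  "04127525990" → 11 new (0, 4, 1, 2, 7, 5, 2, 5, 9, 9, 0)
  "71555993636" → prefix "7" already present; 10 new (1, 5, 5, 5, 9, 9, 3, 6, 3, 6)
  "9020" → prefix "9" already present; 3 new (0, 2, 0)
  "96160" → prefix "9" already present; 4 new (6, 1, 6, 0)
  "05775" → prefix "0" already present; 4 new (5, 7, 7, 5)
  "54167" → prefix "5" already present; 4 new (4, 1, 6, 7)
Total nodes = 8 + 7 + 8 + 6 + 10 + 10 + 10 + 9 + 8 + 3 + 4 + 11 + 10 + 3 + 4 + 4 + 4 = 119

119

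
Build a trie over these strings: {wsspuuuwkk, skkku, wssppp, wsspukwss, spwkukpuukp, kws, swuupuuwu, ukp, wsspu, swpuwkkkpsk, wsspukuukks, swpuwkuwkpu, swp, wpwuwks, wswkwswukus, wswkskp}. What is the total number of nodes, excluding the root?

82

Count nodes per top-level branch (shared prefixes stored once):
  'k'-branch (kws): 3 nodes
  's'-branch (skkku, spwkukpuukp, swp, swpuwkkkpsk, swpuwkuwkpu, swuupuuwu): 37 nodes
  'u'-branch (ukp): 3 nodes
  'w'-branch (wpwuwks, wssppp, wsspu, wsspukuukks, wsspukwss, wsspuuuwkk, wswkskp, wswkwswukus): 39 nodes
Sum: 82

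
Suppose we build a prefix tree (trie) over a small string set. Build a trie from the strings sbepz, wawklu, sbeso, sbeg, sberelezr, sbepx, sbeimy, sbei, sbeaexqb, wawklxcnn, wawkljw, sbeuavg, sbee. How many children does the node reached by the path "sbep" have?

2

Follow the path "sbep" to its node, then look at its outgoing edges.
Characters that immediately follow "sbep" among the stored strings: {x, z}.
That node has 2 child edges.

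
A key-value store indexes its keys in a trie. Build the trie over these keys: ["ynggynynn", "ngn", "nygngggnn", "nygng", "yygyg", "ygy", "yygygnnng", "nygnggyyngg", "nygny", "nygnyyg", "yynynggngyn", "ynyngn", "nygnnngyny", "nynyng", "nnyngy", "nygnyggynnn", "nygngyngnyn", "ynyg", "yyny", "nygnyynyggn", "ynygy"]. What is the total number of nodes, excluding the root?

Insert word by word; a character creates a node only if that edge doesn't already exist:
  "ynggynynn" → 9 new (y, n, g, g, y, n, y, n, n)
  "ngn" → 3 new (n, g, n)
  "nygngggnn" → prefix "n" already present; 8 new (y, g, n, g, g, g, n, n)
  "nygng" → prefix "nygng" already present; 0 new (none)
  "yygyg" → prefix "y" already present; 4 new (y, g, y, g)
  "ygy" → prefix "y" already present; 2 new (g, y)
  "yygygnnng" → prefix "yygyg" already present; 4 new (n, n, n, g)
  "nygnggyyngg" → prefix "nygngg" already present; 5 new (y, y, n, g, g)
  "nygny" → prefix "nygn" already present; 1 new (y)
  "nygnyyg" → prefix "nygny" already present; 2 new (y, g)
  "yynynggngyn" → prefix "yy" already present; 9 new (n, y, n, g, g, n, g, y, n)
  "ynyngn" → prefix "yn" already present; 4 new (y, n, g, n)
  "nygnnngyny" → prefix "nygn" already present; 6 new (n, n, g, y, n, y)
  "nynyng" → prefix "ny" already present; 4 new (n, y, n, g)
  "nnyngy" → prefix "n" already present; 5 new (n, y, n, g, y)
  "nygnyggynnn" → prefix "nygny" already present; 6 new (g, g, y, n, n, n)
  "nygngyngnyn" → prefix "nygng" already present; 6 new (y, n, g, n, y, n)
  "ynyg" → prefix "yny" already present; 1 new (g)
  "yyny" → prefix "yyny" already present; 0 new (none)
  "nygnyynyggn" → prefix "nygnyy" already present; 5 new (n, y, g, g, n)
  "ynygy" → prefix "ynyg" already present; 1 new (y)
Total nodes = 9 + 3 + 8 + 0 + 4 + 2 + 4 + 5 + 1 + 2 + 9 + 4 + 6 + 4 + 5 + 6 + 6 + 1 + 0 + 5 + 1 = 85

85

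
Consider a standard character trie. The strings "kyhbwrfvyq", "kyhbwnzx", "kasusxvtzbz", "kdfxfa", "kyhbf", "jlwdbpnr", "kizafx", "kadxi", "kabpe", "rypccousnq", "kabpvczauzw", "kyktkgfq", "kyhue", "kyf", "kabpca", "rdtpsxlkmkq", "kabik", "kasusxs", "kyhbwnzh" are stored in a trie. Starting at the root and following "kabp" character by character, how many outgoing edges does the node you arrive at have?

Walk "kabp" from the root, arriving at one node.
Characters that immediately follow "kabp" among the stored strings: {c, e, v}.
That node has 3 child edges.

3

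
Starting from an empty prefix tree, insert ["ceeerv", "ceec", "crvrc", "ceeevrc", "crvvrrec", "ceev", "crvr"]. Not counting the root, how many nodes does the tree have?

20

Insert word by word; a character creates a node only if that edge doesn't already exist:
  "ceeerv" → 6 new (c, e, e, e, r, v)
  "ceec" → prefix "cee" already present; 1 new (c)
  "crvrc" → prefix "c" already present; 4 new (r, v, r, c)
  "ceeevrc" → prefix "ceee" already present; 3 new (v, r, c)
  "crvvrrec" → prefix "crv" already present; 5 new (v, r, r, e, c)
  "ceev" → prefix "cee" already present; 1 new (v)
  "crvr" → prefix "crvr" already present; 0 new (none)
Total nodes = 6 + 1 + 4 + 3 + 5 + 1 + 0 = 20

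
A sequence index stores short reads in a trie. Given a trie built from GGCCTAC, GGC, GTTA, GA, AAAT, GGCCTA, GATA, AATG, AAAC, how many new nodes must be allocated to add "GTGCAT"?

"GT" is already a path in the trie; the remaining "GCAT" must be added.
Each of the 4 remaining characters creates one node.

4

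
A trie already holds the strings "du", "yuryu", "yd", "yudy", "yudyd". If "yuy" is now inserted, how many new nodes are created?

The longest prefix of "yuy" already in the trie is "yu" (length 2).
New nodes needed: |"yuy"| − 2 = 3 − 2 = 1.

1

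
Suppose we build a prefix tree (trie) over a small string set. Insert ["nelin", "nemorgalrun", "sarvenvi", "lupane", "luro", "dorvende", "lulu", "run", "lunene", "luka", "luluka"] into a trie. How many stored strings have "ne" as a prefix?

2

Traverse to the node for "ne", then collect every word in that subtree.
Words under "ne": nelin, nemorgalrun
Count: 2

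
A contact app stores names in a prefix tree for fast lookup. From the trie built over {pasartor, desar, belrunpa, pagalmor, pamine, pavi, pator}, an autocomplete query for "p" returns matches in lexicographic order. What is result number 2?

Filter for "p…" and sort: "pagalmor", "pamine", "pasartor", "pator", "pavi"
Position 2: pamine

pamine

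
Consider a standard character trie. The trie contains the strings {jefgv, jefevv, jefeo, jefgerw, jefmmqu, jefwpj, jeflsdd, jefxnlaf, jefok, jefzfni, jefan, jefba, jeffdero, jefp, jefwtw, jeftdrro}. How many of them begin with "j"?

16

Traverse to the node for "j", then collect every word in that subtree.
Words under "j": jefan, jefba, jefeo, jefevv, jeffdero, jefgerw, jefgv, jeflsdd, jefmmqu, jefok, jefp, jeftdrro, jefwpj, jefwtw, jefxnlaf, jefzfni
Count: 16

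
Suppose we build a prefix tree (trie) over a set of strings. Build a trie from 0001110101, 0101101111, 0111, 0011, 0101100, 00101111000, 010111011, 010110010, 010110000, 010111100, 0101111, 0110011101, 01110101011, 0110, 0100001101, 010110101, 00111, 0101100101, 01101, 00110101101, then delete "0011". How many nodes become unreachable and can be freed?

0

A node on "0011"'s path can go only if nothing else ends at it or branches off below it.
Every node on "0011" is still needed (e.g. by "00111"), so nothing is freed.
Nodes removed: 0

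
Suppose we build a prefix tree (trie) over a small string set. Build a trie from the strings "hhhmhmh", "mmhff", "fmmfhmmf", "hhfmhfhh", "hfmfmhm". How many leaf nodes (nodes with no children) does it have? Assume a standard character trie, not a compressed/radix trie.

5

A leaf is a node with no children — equivalently, the end of a word that is not a proper prefix of any other stored word.
Those words: "fmmfhmmf", "hfmfmhm", "hhfmhfhh", "hhhmhmh", "mmhff"
Leaf count: 5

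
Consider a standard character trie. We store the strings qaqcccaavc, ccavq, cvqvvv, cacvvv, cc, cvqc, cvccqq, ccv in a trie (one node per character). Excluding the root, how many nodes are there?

31

For each word, the new-node count is its length minus the longest prefix already in the trie:
  "qaqcccaavc" → 10 new (q, a, q, c, c, c, a, a, v, c)
  "ccavq" → 5 new (c, c, a, v, q)
  "cvqvvv" → prefix "c" already present; 5 new (v, q, v, v, v)
  "cacvvv" → prefix "c" already present; 5 new (a, c, v, v, v)
  "cc" → prefix "cc" already present; 0 new (none)
  "cvqc" → prefix "cvq" already present; 1 new (c)
  "cvccqq" → prefix "cv" already present; 4 new (c, c, q, q)
  "ccv" → prefix "cc" already present; 1 new (v)
Total nodes = 10 + 5 + 5 + 5 + 0 + 1 + 4 + 1 = 31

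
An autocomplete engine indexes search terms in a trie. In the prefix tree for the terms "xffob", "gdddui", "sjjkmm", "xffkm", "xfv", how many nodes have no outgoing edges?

5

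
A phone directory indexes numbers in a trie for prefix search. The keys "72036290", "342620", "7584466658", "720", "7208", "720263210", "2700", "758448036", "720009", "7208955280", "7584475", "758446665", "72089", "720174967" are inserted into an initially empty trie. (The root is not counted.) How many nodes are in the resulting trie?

Count nodes per top-level branch (shared prefixes stored once):
  '2'-branch (2700): 4 nodes
  '3'-branch (342620): 6 nodes
  '7'-branch (720, 720009, 720174967, 720263210, 72036290, 7208, 72089, 7208955280, 758446665, 7584466658, 7584475, 758448036): 45 nodes
Sum: 55

55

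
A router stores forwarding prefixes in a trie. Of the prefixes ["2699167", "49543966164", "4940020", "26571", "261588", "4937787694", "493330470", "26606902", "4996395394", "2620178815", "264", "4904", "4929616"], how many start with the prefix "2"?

6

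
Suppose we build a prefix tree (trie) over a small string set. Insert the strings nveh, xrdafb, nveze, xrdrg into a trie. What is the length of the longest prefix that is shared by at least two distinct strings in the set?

The deepest shared node is where two words last agree before diverging.
"nveh" and "nveze" agree on "nve" (3 characters) before diverging; nothing deeper is shared.
Longest shared-prefix length: 3

3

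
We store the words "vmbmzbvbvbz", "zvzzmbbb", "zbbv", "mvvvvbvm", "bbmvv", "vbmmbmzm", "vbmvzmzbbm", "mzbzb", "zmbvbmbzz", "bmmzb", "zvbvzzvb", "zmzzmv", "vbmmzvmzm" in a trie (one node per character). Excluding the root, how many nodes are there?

Trace insertions, counting only characters that open a new branch:
  "vmbmzbvbvbz" → 11 new (v, m, b, m, z, b, v, b, v, b, z)
  "zvzzmbbb" → 8 new (z, v, z, z, m, b, b, b)
  "zbbv" → prefix "z" already present; 3 new (b, b, v)
  "mvvvvbvm" → 8 new (m, v, v, v, v, b, v, m)
  "bbmvv" → 5 new (b, b, m, v, v)
  "vbmmbmzm" → prefix "v" already present; 7 new (b, m, m, b, m, z, m)
  "vbmvzmzbbm" → prefix "vbm" already present; 7 new (v, z, m, z, b, b, m)
  "mzbzb" → prefix "m" already present; 4 new (z, b, z, b)
  "zmbvbmbzz" → prefix "z" already present; 8 new (m, b, v, b, m, b, z, z)
  "bmmzb" → prefix "b" already present; 4 new (m, m, z, b)
  "zvbvzzvb" → prefix "zv" already present; 6 new (b, v, z, z, v, b)
  "zmzzmv" → prefix "zm" already present; 4 new (z, z, m, v)
  "vbmmzvmzm" → prefix "vbmm" already present; 5 new (z, v, m, z, m)
Total nodes = 11 + 8 + 3 + 8 + 5 + 7 + 7 + 4 + 8 + 4 + 6 + 4 + 5 = 80

80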